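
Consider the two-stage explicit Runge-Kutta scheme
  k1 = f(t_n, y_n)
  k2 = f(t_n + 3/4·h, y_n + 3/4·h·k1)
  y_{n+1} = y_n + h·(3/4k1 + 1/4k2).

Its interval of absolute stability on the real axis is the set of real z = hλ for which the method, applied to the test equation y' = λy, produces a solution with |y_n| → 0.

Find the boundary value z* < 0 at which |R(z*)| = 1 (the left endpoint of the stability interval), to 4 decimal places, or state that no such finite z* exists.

Set f=λy, z=hλ:
  k1=λy_n ⇒ h·k1=z·y_n;  k2=λ(1+3/4z)y_n ⇒ h·k2=z(1+3/4z)y_n
  y_{n+1}/y_n = 1 + 3/4z + 1/4z(1+3/4z) = 1 + z + 3/16z²
  R(z) = 1 + z + 3/16z².

Need |R(x)|<1, x<0.
x=-0.86: |R|=0.2787
R=1: x+3/16x²=0 ⇒ x=−16/3=-5.3333; min R=1−1/(4·3/16)=-0.3333>−1
Confirm numerically:
  x=-5.248: |R|=0.91603 <1
  x=-3.977: |R|=0.01140 <1
  x=-2.615: |R|=0.33283 <1
  x=-5.827: |R|=1.53936 >1
  x=-5.368: |R|=1.03489 >1
So |R|<1 on (-5.3333, 0).

left endpoint -5.3333.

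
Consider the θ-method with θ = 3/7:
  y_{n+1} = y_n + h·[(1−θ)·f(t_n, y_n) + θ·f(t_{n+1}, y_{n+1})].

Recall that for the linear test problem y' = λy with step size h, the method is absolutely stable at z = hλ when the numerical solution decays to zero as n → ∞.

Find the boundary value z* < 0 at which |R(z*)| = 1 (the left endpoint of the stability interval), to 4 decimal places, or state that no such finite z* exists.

z* = -14.0000.

Set f=λy, z=hλ:
  y_{n+1} = y_n + z·[4/7·y_n + 3/7·y_{n+1}] ⇒ (1 − 3/7z)y_{n+1} = (1 + 4/7z)y_n
  so R(z) = (1 + 4/7z)/(1 − 3/7z).

Find x<0 with |R(x)|<1.
x=-1.61: |R|=0.0473
R=−1: 1+4/7x = −1+3/7x ⇒ -1/7x=2 ⇒ x=2/(-1/7)=-14.0000
Confirm numerically:
  x=-13.617: |R|=0.99200 <1
  x=-11.347: |R|=0.93536 <1
  x=-10.858: |R|=0.92060 <1
  x=-14.421: |R|=1.00838 >1
  x=-14.103: |R|=1.00209 >1
Stable set (-14.0000, 0).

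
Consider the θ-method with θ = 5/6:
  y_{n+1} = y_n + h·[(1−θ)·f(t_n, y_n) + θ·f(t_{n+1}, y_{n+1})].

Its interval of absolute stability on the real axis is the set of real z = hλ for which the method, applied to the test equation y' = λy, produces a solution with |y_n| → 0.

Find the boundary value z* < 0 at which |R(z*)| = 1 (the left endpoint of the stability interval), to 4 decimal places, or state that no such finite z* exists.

Set f=λy, z=hλ:
  y_{n+1} = y_n + z·[1/6·y_n + 5/6·y_{n+1}] ⇒ (1 − 5/6z)y_{n+1} = (1 + 1/6z)y_n
  Hence R(z) = (1 + 1/6z)/(1 − 5/6z).

Find x<0 with |R(x)|<1.
x=-1.28: |R|=0.3806
x=-2: |R|=0.2500
x=-10: |R|=0.0714
x=-100: |R|=0.1858
θ=5/6≥1/2 ⇒ |1+1/6x|<|1−5/6x| ∀x<0 ⇒ unbounded interval.

unbounded; (−∞, 0).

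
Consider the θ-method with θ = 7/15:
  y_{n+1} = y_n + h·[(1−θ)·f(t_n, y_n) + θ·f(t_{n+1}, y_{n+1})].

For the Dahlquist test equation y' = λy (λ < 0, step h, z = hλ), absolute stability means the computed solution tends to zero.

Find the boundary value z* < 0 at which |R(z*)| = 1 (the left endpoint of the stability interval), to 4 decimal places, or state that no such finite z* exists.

left endpoint -30.0000.

With y'=λy (z=hλ):
  y_{n+1} = y_n + z·[8/15·y_n + 7/15·y_{n+1}] ⇒ (1 − 7/15z)y_{n+1} = (1 + 8/15z)y_n
  ⇒ R(z) = (1 + 8/15z)/(1 − 7/15z).

Need |R(x)|<1, x<0.
x=-1.2: |R|=0.2308
R=−1: 1+8/15x = −1+7/15x ⇒ -1/15x=2 ⇒ x=2/(-1/15)=-30.0000
Confirm numerically:
  x=-28.493: |R|=0.99297 <1
  x=-24.916: |R|=0.97316 <1
  x=-22.327: |R|=0.95520 <1
  x=-22.238: |R|=0.95452 <1
  x=-30.145: |R|=1.00064 >1
  x=-30.026: |R|=1.00012 >1
Stable set (-30.0000, 0).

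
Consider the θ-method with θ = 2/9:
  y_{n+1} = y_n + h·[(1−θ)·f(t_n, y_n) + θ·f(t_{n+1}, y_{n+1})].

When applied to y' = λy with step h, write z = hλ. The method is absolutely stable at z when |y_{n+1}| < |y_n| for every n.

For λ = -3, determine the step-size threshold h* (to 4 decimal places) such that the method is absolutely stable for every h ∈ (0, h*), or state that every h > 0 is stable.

(-3.6000,0); λ=-3 ⇒ h* = (18/5)/3 = 1.2000.

Set f=λy, z=hλ:
  y_{n+1} = y_n + z·[7/9·y_n + 2/9·y_{n+1}] ⇒ (1 − 2/9z)y_{n+1} = (1 + 7/9z)y_n
  R(z) = (1 + 7/9z)/(1 − 2/9z).

Need |R(x)|<1, x<0.
x=-1.09: |R|=0.1225
R=−1: 1+7/9x = −1+2/9x ⇒ -5/9x=2 ⇒ x=2/(-5/9)=-3.6000
Confirm numerically:
  x=-3.237: |R|=0.88271 <1
  x=-2.641: |R|=0.66426 <1
  x=-2.566: |R|=0.63416 <1
  x=-2.151: |R|=0.45535 <1
  x=-4.191: |R|=1.17000 >1
  x=-4.136: |R|=1.15516 >1
  x=-3.711: |R|=1.03380 >1
So |R|<1 on (-3.6000, 0).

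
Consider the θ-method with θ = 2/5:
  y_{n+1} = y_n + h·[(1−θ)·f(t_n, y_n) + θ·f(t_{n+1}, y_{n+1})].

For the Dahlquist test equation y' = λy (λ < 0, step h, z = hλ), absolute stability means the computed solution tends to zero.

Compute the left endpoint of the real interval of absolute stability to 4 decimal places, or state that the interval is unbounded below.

On y'=λy, z=hλ:
  y_{n+1} = y_n + z·[3/5·y_n + 2/5·y_{n+1}] ⇒ (1 − 2/5z)y_{n+1} = (1 + 3/5z)y_n
  R(z) = (1 + 3/5z)/(1 − 2/5z).

Solve |R(x)|<1 on ℝ⁻.
x=-0.6: |R|=0.5161
R=−1: 1+3/5x = −1+2/5x ⇒ -1/5x=2 ⇒ x=2/(-1/5)=-10.0000
Confirm numerically:
  x=-7.860: |R|=0.89672 <1
  x=-7.074: |R|=0.84719 <1
  x=-4.610: |R|=0.62096 <1
  x=-4.520: |R|=0.60969 <1
  x=-10.578: |R|=1.02210 >1
  x=-10.275: |R|=1.01076 >1
  x=-10.196: |R|=1.00772 >1
Stable set (-10.0000, 0).

left endpoint -10.0000.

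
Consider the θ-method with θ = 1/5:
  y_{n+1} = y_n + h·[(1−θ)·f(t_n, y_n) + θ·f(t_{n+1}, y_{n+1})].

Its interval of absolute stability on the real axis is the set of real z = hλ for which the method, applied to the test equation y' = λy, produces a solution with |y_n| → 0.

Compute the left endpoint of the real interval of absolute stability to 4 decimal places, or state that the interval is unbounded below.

left endpoint -3.3333.

With y'=λy (z=hλ):
  y_{n+1} = y_n + z·[4/5·y_n + 1/5·y_{n+1}] ⇒ (1 − 1/5z)y_{n+1} = (1 + 4/5z)y_n
  Hence R(z) = (1 + 4/5z)/(1 − 1/5z).

Need |R(x)|<1, x<0.
x=-1.07: |R|=0.1186
R=−1: 1+4/5x = −1+1/5x ⇒ -3/5x=2 ⇒ x=2/(-3/5)=-3.3333
Confirm numerically:
  x=-2.947: |R|=0.85416 <1
  x=-2.256: |R|=0.55458 <1
  x=-1.695: |R|=0.26587 <1
  x=-3.593: |R|=1.09066 >1
  x=-3.589: |R|=1.08930 >1
So |R|<1 on (-3.3333, 0).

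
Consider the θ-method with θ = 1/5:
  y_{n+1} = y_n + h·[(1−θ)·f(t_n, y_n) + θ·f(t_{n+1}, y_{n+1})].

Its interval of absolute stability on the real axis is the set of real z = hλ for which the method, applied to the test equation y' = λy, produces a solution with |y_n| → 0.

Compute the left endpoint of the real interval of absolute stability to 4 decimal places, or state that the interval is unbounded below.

z* = -3.3333.

Test eqn y'=λy, z=hλ:
  y_{n+1} = y_n + z·[4/5·y_n + 1/5·y_{n+1}] ⇒ (1 − 1/5z)y_{n+1} = (1 + 4/5z)y_n
  ⇒ R(z) = (1 + 4/5z)/(1 − 1/5z).

Find x<0 with |R(x)|<1.
x=-1.68: |R|=0.2575
R=−1: 1+4/5x = −1+1/5x ⇒ -3/5x=2 ⇒ x=2/(-3/5)=-3.3333
Confirm numerically:
  x=-3.114: |R|=0.91891 <1
  x=-2.845: |R|=0.81326 <1
  x=-2.146: |R|=0.50154 <1
  x=-3.914: |R|=1.19542 >1
  x=-3.585: |R|=1.08794 >1
Interval (-3.3333, 0).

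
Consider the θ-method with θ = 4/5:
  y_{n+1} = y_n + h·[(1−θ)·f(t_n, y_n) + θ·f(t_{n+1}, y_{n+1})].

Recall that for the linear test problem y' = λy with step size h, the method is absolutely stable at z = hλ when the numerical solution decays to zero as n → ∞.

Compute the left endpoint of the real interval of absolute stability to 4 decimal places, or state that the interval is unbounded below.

On y'=λy, z=hλ:
  y_{n+1} = y_n + z·[1/5·y_n + 4/5·y_{n+1}] ⇒ (1 − 4/5z)y_{n+1} = (1 + 1/5z)y_n
  ⇒ R(z) = (1 + 1/5z)/(1 − 4/5z).

Boundary: |R(x)|=1, x<0.
x=-0.78: |R|=0.5197
x=-2: |R|=0.2308
x=-10: |R|=0.1111
x=-100: |R|=0.2346
θ=4/5≥1/2 ⇒ |1+1/5x|<|1−4/5x| ∀x<0 ⇒ interval (−∞,0).

(−∞, 0) — no finite endpoint.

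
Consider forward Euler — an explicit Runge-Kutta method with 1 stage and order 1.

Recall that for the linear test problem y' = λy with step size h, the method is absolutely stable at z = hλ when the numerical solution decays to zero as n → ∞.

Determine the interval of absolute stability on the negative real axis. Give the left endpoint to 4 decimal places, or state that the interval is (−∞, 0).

Set f=λy, z=hλ:
  order 1, 1-stage ⇒ R(z)=1+z
  (e.g. R(-0.91)=0.09000, |R|=0.09000)

Find x<0 with |R(x)|<1.
x=-0.91: |R|=0.0900
|R(-2.36)|=1.3600 |R(-2.28)|=1.2800 |R(-0.99)|=0.0100
Bisect:
  x_lo=-2.3824 |R|=1.3824  x_hi=-0.3968 |R|=0.6032
  mid=-1.38960 |R|=0.38960 →hi
  mid=-1.88601 |R|=0.88601 →hi
  mid=-2.13422 |R|=1.13422 →lo
  mid=-2.01011 |R|=1.01011 →lo
  mid=-1.94806 |R|=0.94806 →hi
  mid=-1.97909 |R|=0.97909 →hi
  mid=-1.99460 |R|=0.99460 →hi
  ...
  [-2.00005,-1.99993] ⇒ x*=-2.0000
So |R|<1 on (-2.0000, 0).

(-2.0000, 0).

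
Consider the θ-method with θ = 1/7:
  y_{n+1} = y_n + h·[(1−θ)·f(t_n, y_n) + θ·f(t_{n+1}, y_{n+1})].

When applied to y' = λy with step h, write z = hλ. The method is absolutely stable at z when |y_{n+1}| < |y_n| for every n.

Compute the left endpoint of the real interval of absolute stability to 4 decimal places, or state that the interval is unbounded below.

z* = -2.8000.

Set f=λy, z=hλ:
  y_{n+1} = y_n + z·[6/7·y_n + 1/7·y_{n+1}] ⇒ (1 − 1/7z)y_{n+1} = (1 + 6/7z)y_n
  Hence R(z) = (1 + 6/7z)/(1 − 1/7z).

Find x<0 with |R(x)|<1.
x=-0.34: |R|=0.6757
R=−1: 1+6/7x = −1+1/7x ⇒ -5/7x=2 ⇒ x=2/(-5/7)=-2.8000
Confirm numerically:
  x=-2.306: |R|=0.73458 <1
  x=-1.667: |R|=0.34637 <1
  x=-1.270: |R|=0.07497 <1
  x=-3.397: |R|=1.28710 >1
  x=-3.132: |R|=1.16384 >1
  x=-2.981: |R|=1.09067 >1
Interval (-2.8000, 0).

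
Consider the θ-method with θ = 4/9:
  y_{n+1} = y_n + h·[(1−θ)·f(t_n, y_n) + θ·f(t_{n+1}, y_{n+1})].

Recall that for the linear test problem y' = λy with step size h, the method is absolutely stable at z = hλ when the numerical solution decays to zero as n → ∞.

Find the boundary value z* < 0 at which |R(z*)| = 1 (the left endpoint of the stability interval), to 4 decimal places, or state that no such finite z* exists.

left endpoint -18.0000.

With y'=λy (z=hλ):
  y_{n+1} = y_n + z·[5/9·y_n + 4/9·y_{n+1}] ⇒ (1 − 4/9z)y_{n+1} = (1 + 5/9z)y_n
  so R(z) = (1 + 5/9z)/(1 − 4/9z).

Need |R(x)|<1, x<0.
x=-1.47: |R|=0.1109
R=−1: 1+5/9x = −1+4/9x ⇒ -1/9x=2 ⇒ x=2/(-1/9)=-18.0000
Confirm numerically:
  x=-15.642: |R|=0.96705 <1
  x=-13.367: |R|=0.92583 <1
  x=-8.682: |R|=0.78691 <1
  x=-7.572: |R|=0.73458 <1
  x=-18.492: |R|=1.00593 >1
  x=-18.293: |R|=1.00357 >1
So |R|<1 on (-18.0000, 0).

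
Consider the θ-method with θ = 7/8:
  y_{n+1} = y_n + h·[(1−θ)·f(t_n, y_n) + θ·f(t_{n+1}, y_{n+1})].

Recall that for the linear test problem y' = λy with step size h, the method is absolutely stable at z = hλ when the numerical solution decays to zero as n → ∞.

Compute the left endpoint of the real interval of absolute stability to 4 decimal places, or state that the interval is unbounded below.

On y'=λy, z=hλ:
  y_{n+1} = y_n + z·[1/8·y_n + 7/8·y_{n+1}] ⇒ (1 − 7/8z)y_{n+1} = (1 + 1/8z)y_n
  so R(z) = (1 + 1/8z)/(1 − 7/8z).

Solve |R(x)|<1 on ℝ⁻.
x=-1.6: |R|=0.3333
x=-2: |R|=0.2727
x=-10: |R|=0.0256
x=-100: |R|=0.1299
θ=7/8≥1/2 ⇒ |1+1/8x|<|1−7/8x| ∀x<0 ⇒ interval (−∞,0).

(−∞, 0) — no finite endpoint.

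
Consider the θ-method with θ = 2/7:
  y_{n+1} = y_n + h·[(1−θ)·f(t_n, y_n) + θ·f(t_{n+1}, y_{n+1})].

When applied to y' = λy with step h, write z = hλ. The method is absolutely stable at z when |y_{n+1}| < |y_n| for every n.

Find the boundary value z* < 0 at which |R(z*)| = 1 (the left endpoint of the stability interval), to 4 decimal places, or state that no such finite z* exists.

On y'=λy, z=hλ:
  y_{n+1} = y_n + z·[5/7·y_n + 2/7·y_{n+1}] ⇒ (1 − 2/7z)y_{n+1} = (1 + 5/7z)y_n
  Hence R(z) = (1 + 5/7z)/(1 − 2/7z).

Need |R(x)|<1, x<0.
x=-1.48: |R|=0.0402
R=−1: 1+5/7x = −1+2/7x ⇒ -3/7x=2 ⇒ x=2/(-3/7)=-4.6667
Confirm numerically:
  x=-3.110: |R|=0.64675 <1
  x=-2.905: |R|=0.58743 <1
  x=-2.865: |R|=0.57541 <1
  x=-2.346: |R|=0.40455 <1
  x=-4.875: |R|=1.03731 >1
  x=-4.784: |R|=1.02125 >1
Stable set (-4.6667, 0).

left endpoint -4.6667.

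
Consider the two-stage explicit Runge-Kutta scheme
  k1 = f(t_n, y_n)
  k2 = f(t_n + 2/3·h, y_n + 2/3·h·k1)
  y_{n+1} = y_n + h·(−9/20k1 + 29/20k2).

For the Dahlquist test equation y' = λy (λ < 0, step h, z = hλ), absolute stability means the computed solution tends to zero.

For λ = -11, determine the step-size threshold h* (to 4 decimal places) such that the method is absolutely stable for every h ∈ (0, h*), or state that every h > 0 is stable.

(-1.0345,0); λ=-11 ⇒ h* = (30/29)/11 = 0.0940.

On y'=λy, z=hλ:
  k1=λy_n ⇒ h·k1=z·y_n;  k2=λ(1+2/3z)y_n ⇒ h·k2=z(1+2/3z)y_n
  y_{n+1}/y_n = 1 − 9/20z + 29/20z(1+2/3z) = 1 + z + 29/30z²
  R(z) = 1 + z + 29/30z².

Boundary: |R(x)|=1, x<0.
x=-0.95: |R|=0.9224
R=1: x+29/30x²=0 ⇒ x=−30/29=-1.0345; min R=1−1/(4·29/30)=0.7414>−1
Confirm numerically:
  x=-0.968: |R|=0.93779 <1
  x=-0.900: |R|=0.88300 <1
  x=-0.879: |R|=0.86789 <1
  x=-1.558: |R|=1.78845 >1
  x=-1.542: |R|=1.75651 >1
  x=-1.441: |R|=1.56626 >1
Stable set (-1.0345, 0).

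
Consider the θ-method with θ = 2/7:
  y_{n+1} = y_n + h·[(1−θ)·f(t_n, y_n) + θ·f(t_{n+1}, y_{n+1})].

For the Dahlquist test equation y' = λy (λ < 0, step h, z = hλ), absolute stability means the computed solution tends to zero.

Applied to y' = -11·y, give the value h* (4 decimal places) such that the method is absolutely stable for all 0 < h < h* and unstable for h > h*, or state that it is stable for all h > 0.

(-4.6667,0); λ=-11 ⇒ h* = (14/3)/11 = 0.4242.

Test eqn y'=λy, z=hλ:
  y_{n+1} = y_n + z·[5/7·y_n + 2/7·y_{n+1}] ⇒ (1 − 2/7z)y_{n+1} = (1 + 5/7z)y_n
  ⇒ R(z) = (1 + 5/7z)/(1 − 2/7z).

Solve |R(x)|<1 on ℝ⁻.
x=-1.24: |R|=0.0844
R=−1: 1+5/7x = −1+2/7x ⇒ -3/7x=2 ⇒ x=2/(-3/7)=-4.6667
Confirm numerically:
  x=-4.550: |R|=0.97826 <1
  x=-4.208: |R|=0.91074 <1
  x=-2.002: |R|=0.27354 <1
  x=-4.928: |R|=1.04651 >1
  x=-4.893: |R|=1.04045 >1
Stable set (-4.6667, 0).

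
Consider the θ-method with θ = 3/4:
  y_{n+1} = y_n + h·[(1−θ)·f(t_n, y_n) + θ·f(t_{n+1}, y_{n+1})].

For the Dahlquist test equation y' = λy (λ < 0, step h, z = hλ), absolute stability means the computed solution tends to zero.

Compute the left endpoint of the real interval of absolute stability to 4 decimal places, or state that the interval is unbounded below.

(−∞, 0) — no finite endpoint.

Set f=λy, z=hλ:
  y_{n+1} = y_n + z·[1/4·y_n + 3/4·y_{n+1}] ⇒ (1 − 3/4z)y_{n+1} = (1 + 1/4z)y_n
  ⇒ R(z) = (1 + 1/4z)/(1 − 3/4z).

Find x<0 with |R(x)|<1.
x=-1.76: |R|=0.2414
x=-2: |R|=0.2000
x=-10: |R|=0.1765
x=-100: |R|=0.3158
θ=3/4≥1/2 ⇒ |1+1/4x|<|1−3/4x| ∀x<0 ⇒ interval (−∞,0).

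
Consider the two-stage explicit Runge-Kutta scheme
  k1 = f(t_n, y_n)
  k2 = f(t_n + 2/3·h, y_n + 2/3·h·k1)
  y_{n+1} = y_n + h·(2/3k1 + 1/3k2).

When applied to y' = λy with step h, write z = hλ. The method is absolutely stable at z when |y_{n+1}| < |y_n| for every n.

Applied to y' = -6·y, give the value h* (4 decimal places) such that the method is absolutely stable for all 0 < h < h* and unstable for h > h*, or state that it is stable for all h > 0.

Test eqn y'=λy, z=hλ:
  k1=λy_n ⇒ h·k1=z·y_n;  k2=λ(1+2/3z)y_n ⇒ h·k2=z(1+2/3z)y_n
  y_{n+1}/y_n = 1 + 2/3z + 1/3z(1+2/3z) = 1 + z + 2/9z²
  ⇒ R(z) = 1 + z + 2/9z².

Need |R(x)|<1, x<0.
x=-0.61: |R|=0.4727
R=1: x+2/9x²=0 ⇒ x=−9/2=-4.5000; min R=1−1/(4·2/9)=-0.1250>−1
Confirm numerically:
  x=-3.624: |R|=0.29453 <1
  x=-3.265: |R|=0.10394 <1
  x=-2.822: |R|=0.05229 <1
  x=-2.675: |R|=0.08486 <1
  x=-5.042: |R|=1.60728 >1
  x=-4.749: |R|=1.26278 >1
Interval (-4.5000, 0).

(-4.5000,0); λ=-6 ⇒ h* = (9/2)/6 = 0.7500.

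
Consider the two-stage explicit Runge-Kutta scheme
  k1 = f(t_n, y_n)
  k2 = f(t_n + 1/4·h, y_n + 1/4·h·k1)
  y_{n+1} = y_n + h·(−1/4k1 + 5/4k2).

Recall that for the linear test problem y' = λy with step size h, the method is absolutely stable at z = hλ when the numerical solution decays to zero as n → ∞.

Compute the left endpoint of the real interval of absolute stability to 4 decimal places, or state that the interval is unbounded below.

z* = -3.2000.

Set f=λy, z=hλ:
  k1=λy_n ⇒ h·k1=z·y_n;  k2=λ(1+1/4z)y_n ⇒ h·k2=z(1+1/4z)y_n
  y_{n+1}/y_n = 1 − 1/4z + 5/4z(1+1/4z) = 1 + z + 5/16z²
  R(z) = 1 + z + 5/16z².

Need |R(x)|<1, x<0.
x=-0.42: |R|=0.6351
R=1: x+5/16x²=0 ⇒ x=−16/5=-3.2000; min R=1−1/(4·5/16)=0.2000>−1
Confirm numerically:
  x=-2.942: |R|=0.76280 <1
  x=-2.512: |R|=0.45992 <1
  x=-2.468: |R|=0.43544 <1
  x=-3.388: |R|=1.19904 >1
  x=-3.386: |R|=1.19681 >1
  x=-3.345: |R|=1.15157 >1
So |R|<1 on (-3.2000, 0).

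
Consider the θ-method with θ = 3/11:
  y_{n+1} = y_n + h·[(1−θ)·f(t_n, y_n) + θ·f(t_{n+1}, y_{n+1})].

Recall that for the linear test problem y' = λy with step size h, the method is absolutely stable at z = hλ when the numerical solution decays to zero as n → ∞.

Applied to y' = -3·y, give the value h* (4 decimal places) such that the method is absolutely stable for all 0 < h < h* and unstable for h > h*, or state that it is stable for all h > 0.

(-4.4000,0); λ=-3 ⇒ h* = (22/5)/3 = 1.4667.

With y'=λy (z=hλ):
  y_{n+1} = y_n + z·[8/11·y_n + 3/11·y_{n+1}] ⇒ (1 − 3/11z)y_{n+1} = (1 + 8/11z)y_n
  ⇒ R(z) = (1 + 8/11z)/(1 − 3/11z).

Need |R(x)|<1, x<0.
x=-1.78: |R|=0.1983
R=−1: 1+8/11x = −1+3/11x ⇒ -5/11x=2 ⇒ x=2/(-5/11)=-4.4000
Confirm numerically:
  x=-4.158: |R|=0.94845 <1
  x=-3.240: |R|=0.72008 <1
  x=-2.094: |R|=0.33283 <1
  x=-1.822: |R|=0.21717 <1
  x=-4.509: |R|=1.02222 >1
  x=-4.433: |R|=1.00679 >1
Stable set (-4.4000, 0).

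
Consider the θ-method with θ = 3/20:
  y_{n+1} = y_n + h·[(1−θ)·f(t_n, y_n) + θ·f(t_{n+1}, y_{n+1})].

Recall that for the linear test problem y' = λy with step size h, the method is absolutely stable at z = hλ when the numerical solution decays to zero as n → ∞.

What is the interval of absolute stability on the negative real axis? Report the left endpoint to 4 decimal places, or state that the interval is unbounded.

z∈(-2.8571,0).

With y'=λy (z=hλ):
  y_{n+1} = y_n + z·[17/20·y_n + 3/20·y_{n+1}] ⇒ (1 − 3/20z)y_{n+1} = (1 + 17/20z)y_n
  so R(z) = (1 + 17/20z)/(1 − 3/20z).

Solve |R(x)|<1 on ℝ⁻.
x=-1.5: |R|=0.2245
R=−1: 1+17/20x = −1+3/20x ⇒ -7/10x=2 ⇒ x=2/(-7/10)=-2.8571
Confirm numerically:
  x=-2.506: |R|=0.82135 <1
  x=-2.063: |R|=0.57547 <1
  x=-1.775: |R|=0.40178 <1
  x=-3.001: |R|=1.06944 >1
  x=-2.929: |R|=1.03495 >1
Stable set (-2.8571, 0).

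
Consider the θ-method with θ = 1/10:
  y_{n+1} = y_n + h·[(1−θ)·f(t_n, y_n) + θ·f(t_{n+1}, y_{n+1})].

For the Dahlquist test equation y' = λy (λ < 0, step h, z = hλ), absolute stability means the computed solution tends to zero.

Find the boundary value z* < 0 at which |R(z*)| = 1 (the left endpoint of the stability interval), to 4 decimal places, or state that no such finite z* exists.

left endpoint -2.5000.

Set f=λy, z=hλ:
  y_{n+1} = y_n + z·[9/10·y_n + 1/10·y_{n+1}] ⇒ (1 − 1/10z)y_{n+1} = (1 + 9/10z)y_n
  R(z) = (1 + 9/10z)/(1 − 1/10z).

Solve |R(x)|<1 on ℝ⁻.
x=-0.53: |R|=0.4967
R=−1: 1+9/10x = −1+1/10x ⇒ -4/5x=2 ⇒ x=2/(-4/5)=-2.5000
Confirm numerically:
  x=-1.930: |R|=0.61777 <1
  x=-1.432: |R|=0.25262 <1
  x=-1.190: |R|=0.06345 <1
  x=-2.928: |R|=1.26485 >1
  x=-2.686: |R|=1.11729 >1
  x=-2.663: |R|=1.10298 >1
Stable set (-2.5000, 0).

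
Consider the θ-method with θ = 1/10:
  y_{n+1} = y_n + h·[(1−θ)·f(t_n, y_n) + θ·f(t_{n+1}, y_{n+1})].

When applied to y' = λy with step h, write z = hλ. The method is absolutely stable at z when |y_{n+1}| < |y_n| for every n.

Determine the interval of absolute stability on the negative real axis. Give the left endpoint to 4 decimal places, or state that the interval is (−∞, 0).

(-2.5000, 0).

Test eqn y'=λy, z=hλ:
  y_{n+1} = y_n + z·[9/10·y_n + 1/10·y_{n+1}] ⇒ (1 − 1/10z)y_{n+1} = (1 + 9/10z)y_n
  Hence R(z) = (1 + 9/10z)/(1 − 1/10z).

Find x<0 with |R(x)|<1.
x=-1.01: |R|=0.0827
R=−1: 1+9/10x = −1+1/10x ⇒ -4/5x=2 ⇒ x=2/(-4/5)=-2.5000
Confirm numerically:
  x=-2.348: |R|=0.90152 <1
  x=-1.844: |R|=0.55691 <1
  x=-1.511: |R|=0.31266 <1
  x=-2.871: |R|=1.23060 >1
  x=-2.752: |R|=1.15809 >1
  x=-2.736: |R|=1.14824 >1
So |R|<1 on (-2.5000, 0).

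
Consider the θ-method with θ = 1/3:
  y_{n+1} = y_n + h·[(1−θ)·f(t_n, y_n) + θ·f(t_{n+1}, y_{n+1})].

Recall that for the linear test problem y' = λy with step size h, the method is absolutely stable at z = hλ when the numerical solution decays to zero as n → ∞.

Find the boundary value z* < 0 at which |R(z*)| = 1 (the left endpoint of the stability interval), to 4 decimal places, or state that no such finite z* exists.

z* = -6.0000.

Test eqn y'=λy, z=hλ:
  y_{n+1} = y_n + z·[2/3·y_n + 1/3·y_{n+1}] ⇒ (1 − 1/3z)y_{n+1} = (1 + 2/3z)y_n
  Hence R(z) = (1 + 2/3z)/(1 − 1/3z).

Boundary: |R(x)|=1, x<0.
x=-1.31: |R|=0.0882
R=−1: 1+2/3x = −1+1/3x ⇒ -1/3x=2 ⇒ x=2/(-1/3)=-6.0000
Confirm numerically:
  x=-5.788: |R|=0.97588 <1
  x=-4.945: |R|=0.86721 <1
  x=-4.482: |R|=0.79711 <1
  x=-3.582: |R|=0.63263 <1
  x=-6.574: |R|=1.05995 >1
  x=-6.254: |R|=1.02745 >1
  x=-6.083: |R|=1.00914 >1
So |R|<1 on (-6.0000, 0).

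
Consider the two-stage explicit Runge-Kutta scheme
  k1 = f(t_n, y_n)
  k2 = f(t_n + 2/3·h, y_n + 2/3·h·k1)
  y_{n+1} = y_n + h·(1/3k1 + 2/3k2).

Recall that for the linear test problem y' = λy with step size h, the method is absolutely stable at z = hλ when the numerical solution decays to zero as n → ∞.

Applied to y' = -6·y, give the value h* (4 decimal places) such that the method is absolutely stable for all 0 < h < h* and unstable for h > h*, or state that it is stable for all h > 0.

With y'=λy (z=hλ):
  k1=λy_n ⇒ h·k1=z·y_n;  k2=λ(1+2/3z)y_n ⇒ h·k2=z(1+2/3z)y_n
  y_{n+1}/y_n = 1 + 1/3z + 2/3z(1+2/3z) = 1 + z + 4/9z²
  Hence R(z) = 1 + z + 4/9z².

Boundary: |R(x)|=1, x<0.
x=-1.25: |R|=0.4444
R=1: x+4/9x²=0 ⇒ x=−9/4=-2.2500; min R=1−1/(4·4/9)=0.4375>−1
Confirm numerically:
  x=-1.550: |R|=0.51778 <1
  x=-1.045: |R|=0.44034 <1
  x=-0.993: |R|=0.44524 <1
  x=-2.760: |R|=1.62560 >1
  x=-2.443: |R|=1.20956 >1
Stable set (-2.2500, 0).

(-2.2500,0); λ=-6 ⇒ h* = (9/4)/6 = 0.3750.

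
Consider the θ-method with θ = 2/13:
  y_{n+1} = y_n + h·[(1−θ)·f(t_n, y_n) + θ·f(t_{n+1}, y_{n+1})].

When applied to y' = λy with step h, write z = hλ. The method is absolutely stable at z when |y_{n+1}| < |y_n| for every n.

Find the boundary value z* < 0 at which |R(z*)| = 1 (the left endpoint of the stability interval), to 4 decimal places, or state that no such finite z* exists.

z* = -2.8889.

On y'=λy, z=hλ:
  y_{n+1} = y_n + z·[11/13·y_n + 2/13·y_{n+1}] ⇒ (1 − 2/13z)y_{n+1} = (1 + 11/13z)y_n
  Hence R(z) = (1 + 11/13z)/(1 − 2/13z).

Need |R(x)|<1, x<0.
x=-0.85: |R|=0.2483
R=−1: 1+11/13x = −1+2/13x ⇒ -9/13x=2 ⇒ x=2/(-9/13)=-2.8889
Confirm numerically:
  x=-2.829: |R|=0.97111 <1
  x=-2.302: |R|=0.69995 <1
  x=-1.733: |R|=0.36821 <1
  x=-3.312: |R|=1.19405 >1
  x=-3.058: |R|=1.07962 >1
  x=-2.979: |R|=1.04278 >1
Stable set (-2.8889, 0).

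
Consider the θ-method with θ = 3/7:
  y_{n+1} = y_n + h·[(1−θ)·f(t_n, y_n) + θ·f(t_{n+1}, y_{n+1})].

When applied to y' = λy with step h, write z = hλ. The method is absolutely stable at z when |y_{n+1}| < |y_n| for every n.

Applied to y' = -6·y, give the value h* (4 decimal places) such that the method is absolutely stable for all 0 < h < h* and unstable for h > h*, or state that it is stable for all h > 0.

Test eqn y'=λy, z=hλ:
  y_{n+1} = y_n + z·[4/7·y_n + 3/7·y_{n+1}] ⇒ (1 − 3/7z)y_{n+1} = (1 + 4/7z)y_n
  ⇒ R(z) = (1 + 4/7z)/(1 − 3/7z).

Solve |R(x)|<1 on ℝ⁻.
x=-1: |R|=0.3000
R=−1: 1+4/7x = −1+3/7x ⇒ -1/7x=2 ⇒ x=2/(-1/7)=-14.0000
Confirm numerically:
  x=-13.888: |R|=0.99770 <1
  x=-9.630: |R|=0.87824 <1
  x=-7.999: |R|=0.80640 <1
  x=-7.721: |R|=0.79183 <1
  x=-14.571: |R|=1.01126 >1
  x=-14.409: |R|=1.00814 >1
  x=-14.193: |R|=1.00389 >1
Stable set (-14.0000, 0).

(-14.0000,0); λ=-6 ⇒ h* = (14)/6 = 2.3333.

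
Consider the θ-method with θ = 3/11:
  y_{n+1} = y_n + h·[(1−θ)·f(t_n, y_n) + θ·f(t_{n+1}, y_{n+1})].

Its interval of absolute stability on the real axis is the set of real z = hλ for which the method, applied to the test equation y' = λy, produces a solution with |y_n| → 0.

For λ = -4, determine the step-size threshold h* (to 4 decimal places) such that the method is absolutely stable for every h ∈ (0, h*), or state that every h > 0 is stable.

(-4.4000,0); λ=-4 ⇒ h* = (22/5)/4 = 1.1000.

Test eqn y'=λy, z=hλ:
  y_{n+1} = y_n + z·[8/11·y_n + 3/11·y_{n+1}] ⇒ (1 − 3/11z)y_{n+1} = (1 + 8/11z)y_n
  R(z) = (1 + 8/11z)/(1 − 3/11z).

Solve |R(x)|<1 on ℝ⁻.
x=-0.88: |R|=0.2903
R=−1: 1+8/11x = −1+3/11x ⇒ -5/11x=2 ⇒ x=2/(-5/11)=-4.4000
Confirm numerically:
  x=-4.256: |R|=0.96971 <1
  x=-3.093: |R|=0.67775 <1
  x=-2.790: |R|=0.58441 <1
  x=-2.161: |R|=0.35966 <1
  x=-4.990: |R|=1.11359 >1
  x=-4.838: |R|=1.08584 >1
So |R|<1 on (-4.4000, 0).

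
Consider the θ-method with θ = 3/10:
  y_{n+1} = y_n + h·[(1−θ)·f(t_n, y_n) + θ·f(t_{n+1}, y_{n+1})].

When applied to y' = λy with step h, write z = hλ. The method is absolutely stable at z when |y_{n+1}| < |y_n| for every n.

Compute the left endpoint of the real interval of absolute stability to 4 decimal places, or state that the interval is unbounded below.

z* = -5.0000.

On y'=λy, z=hλ:
  y_{n+1} = y_n + z·[7/10·y_n + 3/10·y_{n+1}] ⇒ (1 − 3/10z)y_{n+1} = (1 + 7/10z)y_n
  Hence R(z) = (1 + 7/10z)/(1 − 3/10z).

Find x<0 with |R(x)|<1.
x=-0.52: |R|=0.5502
R=−1: 1+7/10x = −1+3/10x ⇒ -2/5x=2 ⇒ x=2/(-2/5)=-5.0000
Confirm numerically:
  x=-3.315: |R|=0.66207 <1
  x=-2.928: |R|=0.55877 <1
  x=-2.879: |R|=0.54478 <1
  x=-2.040: |R|=0.26551 <1
  x=-5.509: |R|=1.07675 >1
  x=-5.393: |R|=1.06005 >1
  x=-5.173: |R|=1.02712 >1
So |R|<1 on (-5.0000, 0).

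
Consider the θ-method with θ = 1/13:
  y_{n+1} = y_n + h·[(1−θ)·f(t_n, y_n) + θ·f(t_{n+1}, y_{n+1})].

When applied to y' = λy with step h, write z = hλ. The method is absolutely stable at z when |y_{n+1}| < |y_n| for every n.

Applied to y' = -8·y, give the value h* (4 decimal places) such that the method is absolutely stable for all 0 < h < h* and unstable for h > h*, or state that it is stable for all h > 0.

With y'=λy (z=hλ):
  y_{n+1} = y_n + z·[12/13·y_n + 1/13·y_{n+1}] ⇒ (1 − 1/13z)y_{n+1} = (1 + 12/13z)y_n
  Hence R(z) = (1 + 12/13z)/(1 − 1/13z).

Boundary: |R(x)|=1, x<0.
x=-0.34: |R|=0.6687
R=−1: 1+12/13x = −1+1/13x ⇒ -11/13x=2 ⇒ x=2/(-11/13)=-2.3636
Confirm numerically:
  x=-2.212: |R|=0.89035 <1
  x=-1.921: |R|=0.67368 <1
  x=-1.449: |R|=0.30369 <1
  x=-2.866: |R|=1.34829 >1
  x=-2.812: |R|=1.31192 >1
  x=-2.668: |R|=1.21368 >1
So |R|<1 on (-2.3636, 0).

(-2.3636,0); λ=-8 ⇒ h* = (26/11)/8 = 0.2955.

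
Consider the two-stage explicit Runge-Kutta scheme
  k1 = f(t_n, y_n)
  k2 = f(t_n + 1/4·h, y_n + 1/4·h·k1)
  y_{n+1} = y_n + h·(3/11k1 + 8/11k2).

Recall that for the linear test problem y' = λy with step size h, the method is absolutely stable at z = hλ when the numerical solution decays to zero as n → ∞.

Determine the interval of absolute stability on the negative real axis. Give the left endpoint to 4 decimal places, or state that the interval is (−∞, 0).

z∈(-5.5000,0).

On y'=λy, z=hλ:
  k1=λy_n ⇒ h·k1=z·y_n;  k2=λ(1+1/4z)y_n ⇒ h·k2=z(1+1/4z)y_n
  y_{n+1}/y_n = 1 + 3/11z + 8/11z(1+1/4z) = 1 + z + 2/11z²
  ⇒ R(z) = 1 + z + 2/11z².

Solve |R(x)|<1 on ℝ⁻.
x=-0.86: |R|=0.2745
R=1: x+2/11x²=0 ⇒ x=−11/2=-5.5000; min R=1−1/(4·2/11)=-0.3750>−1
Confirm numerically:
  x=-4.058: |R|=0.06393 <1
  x=-3.573: |R|=0.25185 <1
  x=-3.384: |R|=0.30192 <1
  x=-3.185: |R|=0.34060 <1
  x=-6.058: |R|=1.61461 >1
  x=-5.933: |R|=1.46709 >1
Stable set (-5.5000, 0).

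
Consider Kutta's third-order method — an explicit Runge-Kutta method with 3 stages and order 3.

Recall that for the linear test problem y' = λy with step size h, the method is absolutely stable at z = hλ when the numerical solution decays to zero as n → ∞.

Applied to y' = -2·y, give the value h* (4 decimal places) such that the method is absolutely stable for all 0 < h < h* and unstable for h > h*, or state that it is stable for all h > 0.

Test eqn y'=λy, z=hλ:
  order 3, 3-stage ⇒ R(z)=1+z+z^2/2+z^3/6
  (e.g. R(-0.38)=0.68305, |R|=0.68305)

Solve |R(x)|<1 on ℝ⁻.
x=-0.38: |R|=0.6831
|R(-1.97)|=0.3038 |R(-1.91)|=0.2473 |R(-1.86)|=0.2027
Bisect:
  x_lo=-3.1394 |R|=2.3685  x_hi=-0.0742 |R|=0.9285
  mid=-1.60681 |R|=0.00731 →hi
  mid=-2.37312 |R|=0.78472 →hi
  mid=-2.75627 |R|=1.44768 →lo
  mid=-2.56470 |R|=1.08748 →lo
  mid=-2.46891 |R|=0.92936 →hi
  mid=-2.51680 |R|=1.00668 →lo
  mid=-2.49285 |R|=0.96759 →hi
  mid=-2.50483 |R|=0.98703 →hi
  mid=-2.51082 |R|=0.99683 →hi
  mid=-2.51381 |R|=1.00175 →lo
  ...
  [-2.51287,-2.51269] ⇒ x*=-2.5127
Stable set (-2.5127, 0).

(-2.5127,0); λ=-2 ⇒ h* = 1.2564.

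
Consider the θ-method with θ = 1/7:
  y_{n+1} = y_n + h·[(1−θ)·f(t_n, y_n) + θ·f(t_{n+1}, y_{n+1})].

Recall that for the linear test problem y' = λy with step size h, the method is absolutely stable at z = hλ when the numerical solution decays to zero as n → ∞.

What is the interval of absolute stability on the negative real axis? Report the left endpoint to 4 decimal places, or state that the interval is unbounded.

z∈(-2.8000,0).

With y'=λy (z=hλ):
  y_{n+1} = y_n + z·[6/7·y_n + 1/7·y_{n+1}] ⇒ (1 − 1/7z)y_{n+1} = (1 + 6/7z)y_n
  Hence R(z) = (1 + 6/7z)/(1 − 1/7z).

Boundary: |R(x)|=1, x<0.
x=-0.3: |R|=0.7123
R=−1: 1+6/7x = −1+1/7x ⇒ -5/7x=2 ⇒ x=2/(-5/7)=-2.8000
Confirm numerically:
  x=-2.627: |R|=0.91015 <1
  x=-1.927: |R|=0.51103 <1
  x=-1.754: |R|=0.40256 <1
  x=-1.354: |R|=0.13455 <1
  x=-2.938: |R|=1.06943 >1
  x=-2.926: |R|=1.06347 >1
So |R|<1 on (-2.8000, 0).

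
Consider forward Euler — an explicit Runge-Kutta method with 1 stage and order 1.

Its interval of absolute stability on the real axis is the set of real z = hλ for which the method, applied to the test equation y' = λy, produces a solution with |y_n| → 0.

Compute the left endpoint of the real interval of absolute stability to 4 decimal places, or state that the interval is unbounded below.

Test eqn y'=λy, z=hλ:
  order 1, 1-stage ⇒ R(z)=1+z
  (e.g. R(-0.76)=0.24000, |R|=0.24000)

Solve |R(x)|<1 on ℝ⁻.
x=-0.76: |R|=0.2400
|R(-2.29)|=1.2900 |R(-1.97)|=0.9700 |R(-1.05)|=0.0500
Bisect:
  x_lo=-2.7719 |R|=1.7719  x_hi=-0.1781 |R|=0.8219
  mid=-1.47498 |R|=0.47498 →hi
  mid=-2.12343 |R|=1.12343 →lo
  mid=-1.79921 |R|=0.79921 →hi
  mid=-1.96132 |R|=0.96132 →hi
  mid=-2.04238 |R|=1.04238 →lo
  mid=-2.00185 |R|=1.00185 →lo
  mid=-1.98159 |R|=0.98159 →hi
  mid=-1.99172 |R|=0.99172 →hi
  mid=-1.99678 |R|=0.99678 →hi
  ...
  [-2.00011,-1.99995] ⇒ x*=-2.0000
So |R|<1 on (-2.0000, 0).

left endpoint -2.0000.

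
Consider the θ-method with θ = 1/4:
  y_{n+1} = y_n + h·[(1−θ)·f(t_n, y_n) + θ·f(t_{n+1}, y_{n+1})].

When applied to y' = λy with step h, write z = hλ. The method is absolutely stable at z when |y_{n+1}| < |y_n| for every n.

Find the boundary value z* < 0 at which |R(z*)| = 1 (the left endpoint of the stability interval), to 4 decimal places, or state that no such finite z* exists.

z* = -4.0000.

On y'=λy, z=hλ:
  y_{n+1} = y_n + z·[3/4·y_n + 1/4·y_{n+1}] ⇒ (1 − 1/4z)y_{n+1} = (1 + 3/4z)y_n
  R(z) = (1 + 3/4z)/(1 − 1/4z).

Need |R(x)|<1, x<0.
x=-1.42: |R|=0.0480
R=−1: 1+3/4x = −1+1/4x ⇒ -1/2x=2 ⇒ x=2/(-1/2)=-4.0000
Confirm numerically:
  x=-3.304: |R|=0.80942 <1
  x=-2.192: |R|=0.41602 <1
  x=-1.893: |R|=0.28491 <1
  x=-4.534: |R|=1.12515 >1
  x=-4.416: |R|=1.09886 >1
  x=-4.036: |R|=1.00896 >1
So |R|<1 on (-4.0000, 0).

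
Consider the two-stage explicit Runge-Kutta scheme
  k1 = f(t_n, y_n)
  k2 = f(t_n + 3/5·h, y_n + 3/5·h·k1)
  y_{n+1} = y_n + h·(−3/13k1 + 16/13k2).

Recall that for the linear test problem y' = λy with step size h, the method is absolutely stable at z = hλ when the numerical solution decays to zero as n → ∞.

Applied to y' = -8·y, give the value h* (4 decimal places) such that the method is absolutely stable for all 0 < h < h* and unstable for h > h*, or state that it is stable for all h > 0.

(-1.3542,0); λ=-8 ⇒ h* = (65/48)/8 = 0.1693.

On y'=λy, z=hλ:
  k1=λy_n ⇒ h·k1=z·y_n;  k2=λ(1+3/5z)y_n ⇒ h·k2=z(1+3/5z)y_n
  y_{n+1}/y_n = 1 − 3/13z + 16/13z(1+3/5z) = 1 + z + 48/65z²
  ⇒ R(z) = 1 + z + 48/65z².

Need |R(x)|<1, x<0.
x=-0.37: |R|=0.7311
R=1: x+48/65x²=0 ⇒ x=−65/48=-1.3542; min R=1−1/(4·48/65)=0.6615>−1
Confirm numerically:
  x=-1.257: |R|=0.90981 <1
  x=-1.223: |R|=0.88154 <1
  x=-0.915: |R|=0.70326 <1
  x=-0.558: |R|=0.67193 <1
  x=-1.874: |R|=1.71939 >1
  x=-1.792: |R|=1.57939 >1
Interval (-1.3542, 0).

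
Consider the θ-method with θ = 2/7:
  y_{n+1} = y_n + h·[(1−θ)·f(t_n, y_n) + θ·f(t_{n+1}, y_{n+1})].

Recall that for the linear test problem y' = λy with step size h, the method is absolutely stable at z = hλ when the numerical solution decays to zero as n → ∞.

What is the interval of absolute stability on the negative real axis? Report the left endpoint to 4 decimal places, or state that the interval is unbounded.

(-4.6667, 0).

Set f=λy, z=hλ:
  y_{n+1} = y_n + z·[5/7·y_n + 2/7·y_{n+1}] ⇒ (1 − 2/7z)y_{n+1} = (1 + 5/7z)y_n
  ⇒ R(z) = (1 + 5/7z)/(1 − 2/7z).

Boundary: |R(x)|=1, x<0.
x=-1.37: |R|=0.0154
R=−1: 1+5/7x = −1+2/7x ⇒ -3/7x=2 ⇒ x=2/(-3/7)=-4.6667
Confirm numerically:
  x=-4.388: |R|=0.94701 <1
  x=-3.848: |R|=0.83288 <1
  x=-3.696: |R|=0.79767 <1
  x=-2.041: |R|=0.28921 <1
  x=-5.197: |R|=1.09147 >1
  x=-4.864: |R|=1.03539 >1
  x=-4.687: |R|=1.00373 >1
Stable set (-4.6667, 0).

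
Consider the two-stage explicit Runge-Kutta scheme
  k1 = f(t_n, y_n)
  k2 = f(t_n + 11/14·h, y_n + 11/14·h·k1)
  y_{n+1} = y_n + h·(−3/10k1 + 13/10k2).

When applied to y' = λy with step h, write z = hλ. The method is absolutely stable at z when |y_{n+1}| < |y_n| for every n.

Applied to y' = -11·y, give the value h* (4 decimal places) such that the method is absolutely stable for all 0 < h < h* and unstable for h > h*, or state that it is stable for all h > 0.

Test eqn y'=λy, z=hλ:
  k1=λy_n ⇒ h·k1=z·y_n;  k2=λ(1+11/14z)y_n ⇒ h·k2=z(1+11/14z)y_n
  y_{n+1}/y_n = 1 − 3/10z + 13/10z(1+11/14z) = 1 + z + 143/140z²
  Hence R(z) = 1 + z + 143/140z².

Boundary: |R(x)|=1, x<0.
x=-1.76: |R|=2.4040
R=1: x+143/140x²=0 ⇒ x=−140/143=-0.9790; min R=1−1/(4·143/140)=0.7552>−1
Confirm numerically:
  x=-0.899: |R|=0.92652 <1
  x=-0.851: |R|=0.88872 <1
  x=-0.769: |R|=0.83503 <1
  x=-0.422: |R|=0.75990 <1
  x=-1.351: |R|=1.51331 >1
  x=-1.246: |R|=1.33978 >1
  x=-1.149: |R|=1.19949 >1
Interval (-0.9790, 0).

(-0.9790,0); λ=-11 ⇒ h* = (140/143)/11 = 0.0890.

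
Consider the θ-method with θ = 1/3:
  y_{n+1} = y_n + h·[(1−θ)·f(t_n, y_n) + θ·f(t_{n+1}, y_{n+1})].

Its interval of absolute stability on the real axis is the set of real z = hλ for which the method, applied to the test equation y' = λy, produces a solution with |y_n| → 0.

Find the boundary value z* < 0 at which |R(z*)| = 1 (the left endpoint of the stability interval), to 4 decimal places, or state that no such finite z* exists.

left endpoint -6.0000.

Test eqn y'=λy, z=hλ:
  y_{n+1} = y_n + z·[2/3·y_n + 1/3·y_{n+1}] ⇒ (1 − 1/3z)y_{n+1} = (1 + 2/3z)y_n
  so R(z) = (1 + 2/3z)/(1 − 1/3z).

Boundary: |R(x)|=1, x<0.
x=-0.4: |R|=0.6471
R=−1: 1+2/3x = −1+1/3x ⇒ -1/3x=2 ⇒ x=2/(-1/3)=-6.0000
Confirm numerically:
  x=-5.061: |R|=0.88351 <1
  x=-4.405: |R|=0.78460 <1
  x=-4.368: |R|=0.77850 <1
  x=-6.130: |R|=1.01424 >1
  x=-6.124: |R|=1.01359 >1
So |R|<1 on (-6.0000, 0).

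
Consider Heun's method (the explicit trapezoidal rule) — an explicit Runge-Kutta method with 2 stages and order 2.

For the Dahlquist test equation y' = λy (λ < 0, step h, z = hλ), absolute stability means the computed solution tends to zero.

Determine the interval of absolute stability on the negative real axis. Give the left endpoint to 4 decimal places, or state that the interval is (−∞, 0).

Set f=λy, z=hλ:
  order 2, 2-stage ⇒ R(z)=1+z+z^2/2
  (e.g. R(-1.38)=0.57220, |R|=0.57220)

Need |R(x)|<1, x<0.
x=-1.38: |R|=0.5722
|R(-2.09)|=1.0940 |R(-1.3)|=0.5450 |R(-0.7)|=0.5450
Bisect:
  x_lo=-2.4715 |R|=1.5826  x_hi=-0.2338 |R|=0.7935
  mid=-1.35264 |R|=0.56218 →hi
  mid=-1.91206 |R|=0.91593 →hi
  mid=-2.19177 |R|=1.21016 →lo
  mid=-2.05191 |R|=1.05326 →lo
  mid=-1.98199 |R|=0.98215 →hi
  mid=-2.01695 |R|=1.01709 →lo
  mid=-1.99947 |R|=0.99947 →hi
  mid=-2.00821 |R|=1.00824 →lo
  mid=-2.00384 |R|=1.00385 →lo
  ...
  [-2.00002,-1.99988] ⇒ x*=-2.0000
Interval (-2.0000, 0).

z∈(-2.0000,0).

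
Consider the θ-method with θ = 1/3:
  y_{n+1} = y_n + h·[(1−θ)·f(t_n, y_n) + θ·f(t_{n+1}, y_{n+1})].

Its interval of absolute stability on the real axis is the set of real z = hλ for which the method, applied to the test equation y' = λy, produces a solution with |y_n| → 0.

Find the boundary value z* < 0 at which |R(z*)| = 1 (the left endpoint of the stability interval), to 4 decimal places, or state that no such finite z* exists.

z* = -6.0000.

On y'=λy, z=hλ:
  y_{n+1} = y_n + z·[2/3·y_n + 1/3·y_{n+1}] ⇒ (1 − 1/3z)y_{n+1} = (1 + 2/3z)y_n
  R(z) = (1 + 2/3z)/(1 − 1/3z).

Solve |R(x)|<1 on ℝ⁻.
x=-0.54: |R|=0.5424
R=−1: 1+2/3x = −1+1/3x ⇒ -1/3x=2 ⇒ x=2/(-1/3)=-6.0000
Confirm numerically:
  x=-5.068: |R|=0.88448 <1
  x=-4.389: |R|=0.78197 <1
  x=-3.695: |R|=0.65571 <1
  x=-2.873: |R|=0.46756 <1
  x=-6.300: |R|=1.03226 >1
  x=-6.242: |R|=1.02618 >1
Stable set (-6.0000, 0).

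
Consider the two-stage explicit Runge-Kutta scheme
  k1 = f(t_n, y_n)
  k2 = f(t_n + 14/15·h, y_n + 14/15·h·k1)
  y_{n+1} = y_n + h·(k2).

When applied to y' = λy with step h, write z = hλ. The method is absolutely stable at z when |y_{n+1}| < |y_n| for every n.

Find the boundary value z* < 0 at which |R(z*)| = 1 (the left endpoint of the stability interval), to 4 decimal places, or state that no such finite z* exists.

On y'=λy, z=hλ:
  k1=λy_n ⇒ h·k1=z·y_n;  k2=λ(1+14/15z)y_n ⇒ h·k2=z(1+14/15z)y_n
  y_{n+1}/y_n = 1 + z(1+14/15z) = 1 + z + 14/15z²
  Hence R(z) = 1 + z + 14/15z².

Solve |R(x)|<1 on ℝ⁻.
x=-0.94: |R|=0.8847
R=1: x+14/15x²=0 ⇒ x=−15/14=-1.0714; min R=1−1/(4·14/15)=0.7321>−1
Confirm numerically:
  x=-1.040: |R|=0.96949 <1
  x=-0.572: |R|=0.73337 <1
  x=-0.445: |R|=0.73982 <1
  x=-1.631: |R|=1.85182 >1
  x=-1.305: |R|=1.28449 >1
Stable set (-1.0714, 0).

left endpoint -1.0714.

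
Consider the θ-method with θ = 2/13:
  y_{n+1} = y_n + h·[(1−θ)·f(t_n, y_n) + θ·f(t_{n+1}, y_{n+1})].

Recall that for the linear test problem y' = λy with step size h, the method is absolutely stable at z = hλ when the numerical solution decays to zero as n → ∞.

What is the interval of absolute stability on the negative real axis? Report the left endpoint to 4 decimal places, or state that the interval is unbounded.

On y'=λy, z=hλ:
  y_{n+1} = y_n + z·[11/13·y_n + 2/13·y_{n+1}] ⇒ (1 − 2/13z)y_{n+1} = (1 + 11/13z)y_n
  Hence R(z) = (1 + 11/13z)/(1 − 2/13z).

Solve |R(x)|<1 on ℝ⁻.
x=-0.35: |R|=0.6679
R=−1: 1+11/13x = −1+2/13x ⇒ -9/13x=2 ⇒ x=2/(-9/13)=-2.8889
Confirm numerically:
  x=-2.843: |R|=0.97790 <1
  x=-2.529: |R|=0.82063 <1
  x=-1.412: |R|=0.16001 <1
  x=-3.398: |R|=1.23146 >1
  x=-3.236: |R|=1.16044 >1
Interval (-2.8889, 0).

z∈(-2.8889,0).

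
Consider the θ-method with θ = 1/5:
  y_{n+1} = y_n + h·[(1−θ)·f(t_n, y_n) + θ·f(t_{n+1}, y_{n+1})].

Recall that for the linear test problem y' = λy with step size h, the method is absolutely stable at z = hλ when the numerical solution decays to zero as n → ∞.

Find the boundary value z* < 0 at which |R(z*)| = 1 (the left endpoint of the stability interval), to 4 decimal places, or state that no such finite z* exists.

On y'=λy, z=hλ:
  y_{n+1} = y_n + z·[4/5·y_n + 1/5·y_{n+1}] ⇒ (1 − 1/5z)y_{n+1} = (1 + 4/5z)y_n
  R(z) = (1 + 4/5z)/(1 − 1/5z).

Solve |R(x)|<1 on ℝ⁻.
x=-1.04: |R|=0.1391
R=−1: 1+4/5x = −1+1/5x ⇒ -3/5x=2 ⇒ x=2/(-3/5)=-3.3333
Confirm numerically:
  x=-3.065: |R|=0.90019 <1
  x=-2.825: |R|=0.80511 <1
  x=-2.235: |R|=0.54457 <1
  x=-1.764: |R|=0.30396 <1
  x=-3.665: |R|=1.11483 >1
  x=-3.657: |R|=1.11216 >1
So |R|<1 on (-3.3333, 0).

left endpoint -3.3333.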